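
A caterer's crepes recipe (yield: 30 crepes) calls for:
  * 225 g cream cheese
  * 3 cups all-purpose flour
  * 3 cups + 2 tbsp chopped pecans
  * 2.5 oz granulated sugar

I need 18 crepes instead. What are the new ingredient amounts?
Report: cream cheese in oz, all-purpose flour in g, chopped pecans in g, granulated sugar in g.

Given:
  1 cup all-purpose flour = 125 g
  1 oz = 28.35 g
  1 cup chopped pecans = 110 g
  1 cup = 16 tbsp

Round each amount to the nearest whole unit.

Scaling factor: 18/30 = 3/5 = 0.6.
cream cheese: 225 g × 3/5 ÷ 28.35 g/oz ≈ 5 oz
all-purpose flour: 3 cup × 3/5 × 125 g/cup = 225 g
chopped pecans: (3 cup + 2 tbsp = 3.125 cup) × 3/5 × 110 g/cup ≈ 206 g
granulated sugar: 2.5 oz × 3/5 × 28.35 g/oz ≈ 43 g

cream cheese: 5 oz; all-purpose flour: 225 g; chopped pecans: 206 g; granulated sugar: 43 g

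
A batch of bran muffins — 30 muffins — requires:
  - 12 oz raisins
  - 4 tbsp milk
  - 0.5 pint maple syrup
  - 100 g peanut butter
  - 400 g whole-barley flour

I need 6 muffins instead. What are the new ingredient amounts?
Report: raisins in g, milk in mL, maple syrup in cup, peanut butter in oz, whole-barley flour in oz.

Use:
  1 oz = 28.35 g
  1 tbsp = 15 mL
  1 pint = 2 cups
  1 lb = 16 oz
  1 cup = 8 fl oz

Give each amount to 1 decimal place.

Scaling factor: 6/30 = 1/5 = 0.2.
raisins: 12 oz × 1/5 × 28.35 g/oz ≈ 68.0 g
milk: 4 tbsp × 1/5 × 15 mL/tbsp = 12.0 mL
maple syrup: 0.5 pint × 1/5 × 2 cup/pint = 0.2 cup
peanut butter: 100 g × 1/5 ÷ 28.35 g/oz ≈ 0.7 oz
whole-barley flour: 400 g × 1/5 ÷ 28.35 g/oz ≈ 2.8 oz

raisins: 68.0 g; milk: 12.0 mL; maple syrup: 0.2 cup; peanut butter: 0.7 oz; whole-barley flour: 2.8 oz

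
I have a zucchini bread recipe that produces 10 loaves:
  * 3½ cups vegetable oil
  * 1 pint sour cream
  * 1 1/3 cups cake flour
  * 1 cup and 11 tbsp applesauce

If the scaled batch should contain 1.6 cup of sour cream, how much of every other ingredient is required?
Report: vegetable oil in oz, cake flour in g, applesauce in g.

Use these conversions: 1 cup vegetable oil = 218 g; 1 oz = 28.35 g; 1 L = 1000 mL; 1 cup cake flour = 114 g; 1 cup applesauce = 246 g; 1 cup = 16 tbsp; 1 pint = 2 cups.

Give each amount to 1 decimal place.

vegetable oil: 21.5 oz; cake flour: 121.6 g; applesauce: 332.1 g

The original recipe has 2 cup of sour cream, so the scaling factor is 1.6 ÷ 2 = 4/5 = 0.8.
vegetable oil: 3.5 cup × 4/5 × 218 g/cup ÷ 28.35 g/oz ≈ 21.5 oz
cake flour: 4/3 cup × 4/5 × 114 g/cup = 121.6 g
applesauce: (1 cup + 11 tbsp = 1.6875 cup) × 4/5 × 246 g/cup = 332.1 g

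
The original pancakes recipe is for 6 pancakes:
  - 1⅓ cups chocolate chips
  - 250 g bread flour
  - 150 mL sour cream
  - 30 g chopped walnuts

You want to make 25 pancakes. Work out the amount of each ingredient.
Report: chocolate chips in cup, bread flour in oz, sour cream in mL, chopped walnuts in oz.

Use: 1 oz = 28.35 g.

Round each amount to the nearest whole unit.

chocolate chips: 6 cup; bread flour: 37 oz; sour cream: 625 mL; chopped walnuts: 4 oz

Scaling factor: 25/6.
chocolate chips: 4/3 cup × 25/6 ≈ 6 cup
bread flour: 250 g × 25/6 ÷ 28.35 g/oz ≈ 37 oz
sour cream: 150 mL × 25/6 = 625 mL
chopped walnuts: 30 g × 25/6 ÷ 28.35 g/oz ≈ 4 oz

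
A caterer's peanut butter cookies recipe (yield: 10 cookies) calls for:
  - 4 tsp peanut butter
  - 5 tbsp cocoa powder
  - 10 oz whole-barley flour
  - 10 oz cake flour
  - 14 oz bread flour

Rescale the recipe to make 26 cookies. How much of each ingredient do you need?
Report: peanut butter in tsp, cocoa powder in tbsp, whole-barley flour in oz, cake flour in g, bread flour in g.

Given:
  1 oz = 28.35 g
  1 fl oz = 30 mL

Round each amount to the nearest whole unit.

peanut butter: 10 tsp; cocoa powder: 13 tbsp; whole-barley flour: 26 oz; cake flour: 737 g; bread flour: 1032 g

Scaling factor: 26/10 = 13/5 = 2.6.
peanut butter: 4 tsp × 13/5 ≈ 10 tsp
cocoa powder: 5 tbsp × 13/5 = 13 tbsp
whole-barley flour: 10 oz × 13/5 = 26 oz
cake flour: 10 oz × 13/5 × 28.35 g/oz ≈ 737 g
bread flour: 14 oz × 13/5 × 28.35 g/oz ≈ 1032 g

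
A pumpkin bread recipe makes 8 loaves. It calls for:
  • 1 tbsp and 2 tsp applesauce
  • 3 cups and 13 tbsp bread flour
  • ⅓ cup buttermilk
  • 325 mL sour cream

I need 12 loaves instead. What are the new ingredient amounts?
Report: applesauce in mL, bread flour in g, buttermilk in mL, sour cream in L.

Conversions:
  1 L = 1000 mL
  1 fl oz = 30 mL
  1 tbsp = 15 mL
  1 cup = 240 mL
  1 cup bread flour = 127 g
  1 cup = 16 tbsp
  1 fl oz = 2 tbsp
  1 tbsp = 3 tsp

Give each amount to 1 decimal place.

applesauce: 37.5 mL; bread flour: 726.3 g; buttermilk: 120.0 mL; sour cream: 0.5 L

Scaling factor: 12/8 = 3/2 = 1.5.
applesauce: (1 tbsp + 2 tsp = 5/3 tbsp) × 3/2 × 15 mL/tbsp = 37.5 mL
bread flour: (3 cup + 13 tbsp = 3.8125 cup) × 3/2 × 127 g/cup ≈ 726.3 g
buttermilk: 1/3 cup × 3/2 × 240 mL/cup = 120.0 mL
sour cream: 325 mL × 3/2 ÷ 1000 mL/L ≈ 0.5 L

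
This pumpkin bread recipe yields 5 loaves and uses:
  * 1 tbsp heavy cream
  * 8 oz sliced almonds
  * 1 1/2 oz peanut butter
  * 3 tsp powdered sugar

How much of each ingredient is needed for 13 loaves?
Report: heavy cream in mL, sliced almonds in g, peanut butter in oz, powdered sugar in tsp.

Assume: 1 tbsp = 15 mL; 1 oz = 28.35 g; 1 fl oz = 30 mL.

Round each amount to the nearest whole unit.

heavy cream: 39 mL; sliced almonds: 590 g; peanut butter: 4 oz; powdered sugar: 8 tsp

Scaling factor: 13/5 = 2.6.
heavy cream: 1 tbsp × 13/5 × 15 mL/tbsp = 39 mL
sliced almonds: 8 oz × 13/5 × 28.35 g/oz ≈ 590 g
peanut butter: 1.5 oz × 13/5 ≈ 4 oz
powdered sugar: 3 tsp × 13/5 ≈ 8 tsp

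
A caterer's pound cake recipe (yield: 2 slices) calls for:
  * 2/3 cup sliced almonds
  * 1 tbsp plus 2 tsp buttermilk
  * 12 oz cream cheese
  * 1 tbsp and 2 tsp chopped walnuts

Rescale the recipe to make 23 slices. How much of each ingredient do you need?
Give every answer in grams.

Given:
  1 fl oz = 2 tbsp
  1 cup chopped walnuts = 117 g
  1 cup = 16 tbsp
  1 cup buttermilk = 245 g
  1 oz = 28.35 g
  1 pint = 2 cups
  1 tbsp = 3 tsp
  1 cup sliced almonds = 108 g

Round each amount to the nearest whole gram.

sliced almonds: 828 g; buttermilk: 293 g; cream cheese: 3912 g; chopped walnuts: 140 g

Scaling factor: 23/2 = 11.5.
sliced almonds: 2/3 cup × 23/2 × 108 g/cup = 828 g
buttermilk: (1 tbsp + 2 tsp = 5/3 tbsp) × 23/2 ÷ 16 tbsp/cup × 245 g/cup ≈ 293 g
cream cheese: 12 oz × 23/2 × 28.35 g/oz ≈ 3912 g
chopped walnuts: (1 tbsp + 2 tsp = 5/3 tbsp) × 23/2 ÷ 16 tbsp/cup × 117 g/cup ≈ 140 g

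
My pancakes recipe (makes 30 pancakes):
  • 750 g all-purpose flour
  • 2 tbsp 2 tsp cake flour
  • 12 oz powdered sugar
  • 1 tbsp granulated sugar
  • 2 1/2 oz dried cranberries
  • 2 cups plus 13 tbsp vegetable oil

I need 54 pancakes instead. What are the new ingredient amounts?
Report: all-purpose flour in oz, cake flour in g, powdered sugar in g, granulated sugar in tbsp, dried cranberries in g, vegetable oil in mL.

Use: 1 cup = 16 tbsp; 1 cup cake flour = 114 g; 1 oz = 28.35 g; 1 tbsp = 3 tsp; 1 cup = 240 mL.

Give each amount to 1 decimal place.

all-purpose flour: 47.6 oz; cake flour: 34.2 g; powdered sugar: 612.4 g; granulated sugar: 1.8 tbsp; dried cranberries: 127.6 g; vegetable oil: 1215.0 mL

Scaling factor: 54/30 = 9/5 = 1.8.
all-purpose flour: 750 g × 9/5 ÷ 28.35 g/oz ≈ 47.6 oz
cake flour: (2 tbsp + 2 tsp = 8/3 tbsp) × 9/5 ÷ 16 tbsp/cup × 114 g/cup = 34.2 g
powdered sugar: 12 oz × 9/5 × 28.35 g/oz ≈ 612.4 g
granulated sugar: 1 tbsp × 9/5 = 1.8 tbsp
dried cranberries: 2.5 oz × 9/5 × 28.35 g/oz ≈ 127.6 g
vegetable oil: (2 cup + 13 tbsp = 2.8125 cup) × 9/5 × 240 mL/cup = 1215.0 mL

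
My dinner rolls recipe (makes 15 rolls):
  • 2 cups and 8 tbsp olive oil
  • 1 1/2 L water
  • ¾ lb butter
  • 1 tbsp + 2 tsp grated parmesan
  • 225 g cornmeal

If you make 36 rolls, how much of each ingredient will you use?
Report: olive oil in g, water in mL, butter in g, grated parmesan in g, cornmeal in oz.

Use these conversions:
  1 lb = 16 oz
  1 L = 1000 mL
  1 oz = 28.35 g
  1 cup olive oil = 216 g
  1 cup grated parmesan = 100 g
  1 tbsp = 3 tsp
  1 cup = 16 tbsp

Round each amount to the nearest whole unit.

olive oil: 1296 g; water: 3600 mL; butter: 816 g; grated parmesan: 25 g; cornmeal: 19 oz

Scaling factor: 36/15 = 12/5 = 2.4.
olive oil: (2 cup + 8 tbsp = 2.5 cup) × 12/5 × 216 g/cup = 1296 g
water: 1.5 L × 12/5 × 1000 mL/L = 3600 mL
butter: 0.75 lb × 12/5 × 16 oz/lb × 28.35 g/oz ≈ 816 g
grated parmesan: (1 tbsp + 2 tsp = 5/3 tbsp) × 12/5 ÷ 16 tbsp/cup × 100 g/cup = 25 g
cornmeal: 225 g × 12/5 ÷ 28.35 g/oz ≈ 19 oz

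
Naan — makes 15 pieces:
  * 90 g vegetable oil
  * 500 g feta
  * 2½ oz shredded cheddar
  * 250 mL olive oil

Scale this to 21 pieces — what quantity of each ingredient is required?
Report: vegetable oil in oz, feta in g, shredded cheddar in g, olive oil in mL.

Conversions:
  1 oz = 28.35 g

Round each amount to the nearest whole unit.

vegetable oil: 4 oz; feta: 700 g; shredded cheddar: 99 g; olive oil: 350 mL

Scaling factor: 21/15 = 7/5 = 1.4.
vegetable oil: 90 g × 7/5 ÷ 28.35 g/oz ≈ 4 oz
feta: 500 g × 7/5 = 700 g
shredded cheddar: 2.5 oz × 7/5 × 28.35 g/oz ≈ 99 g
olive oil: 250 mL × 7/5 = 350 mL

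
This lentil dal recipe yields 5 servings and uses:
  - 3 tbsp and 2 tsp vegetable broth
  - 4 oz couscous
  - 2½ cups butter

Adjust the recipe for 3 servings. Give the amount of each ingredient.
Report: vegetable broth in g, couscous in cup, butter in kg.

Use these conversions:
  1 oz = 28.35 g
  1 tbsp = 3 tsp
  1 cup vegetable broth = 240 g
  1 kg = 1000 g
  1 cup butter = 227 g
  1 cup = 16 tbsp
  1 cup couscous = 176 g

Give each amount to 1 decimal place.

Scaling factor: 3/5 = 0.6.
vegetable broth: (3 tbsp + 2 tsp = 11/3 tbsp) × 3/5 ÷ 16 tbsp/cup × 240 g/cup = 33.0 g
couscous: 4 oz × 3/5 × 28.35 g/oz ÷ 176 g/cup ≈ 0.4 cup
butter: 2.5 cup × 3/5 × 227 g/cup ÷ 1000 g/kg ≈ 0.3 kg

vegetable broth: 33.0 g; couscous: 0.4 cup; butter: 0.3 kg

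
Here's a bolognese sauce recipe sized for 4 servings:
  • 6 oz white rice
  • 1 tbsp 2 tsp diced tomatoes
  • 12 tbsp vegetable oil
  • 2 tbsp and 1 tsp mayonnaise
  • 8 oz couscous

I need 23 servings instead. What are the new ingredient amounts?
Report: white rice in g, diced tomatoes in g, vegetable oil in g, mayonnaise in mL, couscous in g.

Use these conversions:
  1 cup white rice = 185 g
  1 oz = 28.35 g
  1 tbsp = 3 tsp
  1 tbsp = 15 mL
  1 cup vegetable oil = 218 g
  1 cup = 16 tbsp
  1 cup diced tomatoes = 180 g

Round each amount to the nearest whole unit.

white rice: 978 g; diced tomatoes: 108 g; vegetable oil: 940 g; mayonnaise: 201 mL; couscous: 1304 g

Scaling factor: 23/4 = 5.75.
white rice: 6 oz × 23/4 × 28.35 g/oz ≈ 978 g
diced tomatoes: (1 tbsp + 2 tsp = 5/3 tbsp) × 23/4 ÷ 16 tbsp/cup × 180 g/cup ≈ 108 g
vegetable oil: 12 tbsp × 23/4 ÷ 16 tbsp/cup × 218 g/cup ≈ 940 g
mayonnaise: (2 tbsp + 1 tsp = 7/3 tbsp) × 23/4 × 15 mL/tbsp ≈ 201 mL
couscous: 8 oz × 23/4 × 28.35 g/oz ≈ 1304 g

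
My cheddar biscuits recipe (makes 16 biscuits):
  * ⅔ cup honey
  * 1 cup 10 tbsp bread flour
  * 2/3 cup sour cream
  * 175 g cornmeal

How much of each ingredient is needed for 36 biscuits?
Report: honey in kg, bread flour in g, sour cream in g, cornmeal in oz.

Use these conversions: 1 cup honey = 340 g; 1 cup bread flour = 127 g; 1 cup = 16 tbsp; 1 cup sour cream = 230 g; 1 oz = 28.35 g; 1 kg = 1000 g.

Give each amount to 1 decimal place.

honey: 0.5 kg; bread flour: 464.3 g; sour cream: 345.0 g; cornmeal: 13.9 oz

Scaling factor: 36/16 = 9/4 = 2.25.
honey: 2/3 cup × 9/4 × 340 g/cup ÷ 1000 g/kg ≈ 0.5 kg
bread flour: (1 cup + 10 tbsp = 1.625 cup) × 9/4 × 127 g/cup ≈ 464.3 g
sour cream: 2/3 cup × 9/4 × 230 g/cup = 345.0 g
cornmeal: 175 g × 9/4 ÷ 28.35 g/oz ≈ 13.9 oz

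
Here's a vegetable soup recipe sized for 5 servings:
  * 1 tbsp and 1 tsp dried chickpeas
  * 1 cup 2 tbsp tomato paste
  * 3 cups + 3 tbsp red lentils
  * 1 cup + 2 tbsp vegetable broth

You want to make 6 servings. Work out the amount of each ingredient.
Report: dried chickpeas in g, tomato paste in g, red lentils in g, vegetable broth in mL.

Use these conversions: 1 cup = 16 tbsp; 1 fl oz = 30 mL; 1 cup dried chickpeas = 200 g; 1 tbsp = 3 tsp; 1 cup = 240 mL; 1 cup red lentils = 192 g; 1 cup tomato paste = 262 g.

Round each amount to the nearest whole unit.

Scaling factor: 6/5 = 1.2.
dried chickpeas: (1 tbsp + 1 tsp = 4/3 tbsp) × 6/5 ÷ 16 tbsp/cup × 200 g/cup = 20 g
tomato paste: (1 cup + 2 tbsp = 1.125 cup) × 6/5 × 262 g/cup ≈ 354 g
red lentils: (3 cup + 3 tbsp = 3.1875 cup) × 6/5 × 192 g/cup ≈ 734 g
vegetable broth: (1 cup + 2 tbsp = 1.125 cup) × 6/5 × 240 mL/cup = 324 mL

dried chickpeas: 20 g; tomato paste: 354 g; red lentils: 734 g; vegetable broth: 324 mL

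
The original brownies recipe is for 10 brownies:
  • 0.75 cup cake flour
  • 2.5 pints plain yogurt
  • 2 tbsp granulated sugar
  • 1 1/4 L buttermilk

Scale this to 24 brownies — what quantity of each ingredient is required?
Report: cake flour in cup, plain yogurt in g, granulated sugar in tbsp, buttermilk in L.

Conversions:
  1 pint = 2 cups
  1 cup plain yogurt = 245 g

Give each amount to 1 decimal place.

Scaling factor: 24/10 = 12/5 = 2.4.
cake flour: 0.75 cup × 12/5 = 1.8 cup
plain yogurt: 2.5 pint × 12/5 × 2 cup/pint × 245 g/cup = 2940.0 g
granulated sugar: 2 tbsp × 12/5 = 4.8 tbsp
buttermilk: 1.25 L × 12/5 = 3.0 L

cake flour: 1.8 cup; plain yogurt: 2940.0 g; granulated sugar: 4.8 tbsp; buttermilk: 3.0 L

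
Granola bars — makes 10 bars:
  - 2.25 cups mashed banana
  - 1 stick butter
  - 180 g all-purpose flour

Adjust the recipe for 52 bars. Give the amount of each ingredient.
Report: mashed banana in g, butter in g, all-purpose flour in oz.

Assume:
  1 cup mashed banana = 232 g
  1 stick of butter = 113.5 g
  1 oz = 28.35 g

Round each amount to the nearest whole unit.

mashed banana: 2714 g; butter: 590 g; all-purpose flour: 33 oz

Scaling factor: 52/10 = 26/5 = 5.2.
mashed banana: 2.25 cup × 26/5 × 232 g/cup ≈ 2714 g
butter: 1 stick × 26/5 × 113.5 g/stick ≈ 590 g
all-purpose flour: 180 g × 26/5 ÷ 28.35 g/oz ≈ 33 oz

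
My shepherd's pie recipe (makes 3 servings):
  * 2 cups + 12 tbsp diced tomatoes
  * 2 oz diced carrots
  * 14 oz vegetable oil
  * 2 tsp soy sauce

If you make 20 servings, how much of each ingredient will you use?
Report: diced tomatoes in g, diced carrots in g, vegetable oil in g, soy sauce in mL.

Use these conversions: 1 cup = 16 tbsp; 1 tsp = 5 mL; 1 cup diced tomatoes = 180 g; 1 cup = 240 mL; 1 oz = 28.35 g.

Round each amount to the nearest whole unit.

diced tomatoes: 3300 g; diced carrots: 378 g; vegetable oil: 2646 g; soy sauce: 67 mL

Scaling factor: 20/3.
diced tomatoes: (2 cup + 12 tbsp = 2.75 cup) × 20/3 × 180 g/cup = 3300 g
diced carrots: 2 oz × 20/3 × 28.35 g/oz = 378 g
vegetable oil: 14 oz × 20/3 × 28.35 g/oz = 2646 g
soy sauce: 2 tsp × 20/3 × 5 mL/tsp ≈ 67 mL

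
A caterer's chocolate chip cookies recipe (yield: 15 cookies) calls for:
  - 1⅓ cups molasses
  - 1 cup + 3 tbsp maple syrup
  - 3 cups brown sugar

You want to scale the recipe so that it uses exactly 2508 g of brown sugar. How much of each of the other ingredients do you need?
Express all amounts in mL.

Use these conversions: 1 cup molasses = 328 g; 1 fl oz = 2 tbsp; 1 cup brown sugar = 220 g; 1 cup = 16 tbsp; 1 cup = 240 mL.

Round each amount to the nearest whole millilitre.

molasses: 1216 mL; maple syrup: 1083 mL

The original recipe has 660 g of brown sugar, so the scaling factor is 2508 ÷ 660 = 19/5 = 3.8.
molasses: 4/3 cup × 19/5 × 240 mL/cup = 1216 mL
maple syrup: (1 cup + 3 tbsp = 1.1875 cup) × 19/5 × 240 mL/cup = 1083 mL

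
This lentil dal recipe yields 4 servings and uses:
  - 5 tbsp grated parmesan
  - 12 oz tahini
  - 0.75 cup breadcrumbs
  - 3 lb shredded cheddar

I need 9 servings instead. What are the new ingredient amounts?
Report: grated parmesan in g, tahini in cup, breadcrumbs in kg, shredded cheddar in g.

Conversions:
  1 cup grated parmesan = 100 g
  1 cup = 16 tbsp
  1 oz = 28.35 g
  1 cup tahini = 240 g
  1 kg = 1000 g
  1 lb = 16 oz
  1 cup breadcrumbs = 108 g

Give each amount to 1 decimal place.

Scaling factor: 9/4 = 2.25.
grated parmesan: 5 tbsp × 9/4 ÷ 16 tbsp/cup × 100 g/cup ≈ 70.3 g
tahini: 12 oz × 9/4 × 28.35 g/oz ÷ 240 g/cup ≈ 3.2 cup
breadcrumbs: 0.75 cup × 9/4 × 108 g/cup ÷ 1000 g/kg ≈ 0.2 kg
shredded cheddar: 3 lb × 9/4 × 16 oz/lb × 28.35 g/oz = 3061.8 g

grated parmesan: 70.3 g; tahini: 3.2 cup; breadcrumbs: 0.2 kg; shredded cheddar: 3061.8 g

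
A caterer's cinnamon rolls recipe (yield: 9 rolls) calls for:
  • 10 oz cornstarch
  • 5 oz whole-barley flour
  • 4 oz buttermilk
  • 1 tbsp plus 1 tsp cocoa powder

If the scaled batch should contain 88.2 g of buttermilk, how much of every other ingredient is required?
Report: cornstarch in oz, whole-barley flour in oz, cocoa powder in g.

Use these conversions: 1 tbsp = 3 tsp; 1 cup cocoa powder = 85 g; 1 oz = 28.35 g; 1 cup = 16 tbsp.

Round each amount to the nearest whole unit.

The original recipe has 113.4 g of buttermilk, so the scaling factor is 88.2 ÷ 113.4 = 7/9.
cornstarch: 10 oz × 7/9 ≈ 8 oz
whole-barley flour: 5 oz × 7/9 ≈ 4 oz
cocoa powder: (1 tbsp + 1 tsp = 4/3 tbsp) × 7/9 ÷ 16 tbsp/cup × 85 g/cup ≈ 6 g

cornstarch: 8 oz; whole-barley flour: 4 oz; cocoa powder: 6 g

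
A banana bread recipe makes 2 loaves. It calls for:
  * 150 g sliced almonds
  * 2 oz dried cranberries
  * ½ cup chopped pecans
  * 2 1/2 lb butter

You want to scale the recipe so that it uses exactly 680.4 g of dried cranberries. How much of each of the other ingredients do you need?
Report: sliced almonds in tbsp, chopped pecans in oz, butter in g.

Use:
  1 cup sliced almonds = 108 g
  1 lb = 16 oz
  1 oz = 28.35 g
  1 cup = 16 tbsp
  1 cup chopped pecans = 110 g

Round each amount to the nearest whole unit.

The original recipe has 56.7 g of dried cranberries, so the scaling factor is 680.4 ÷ 56.7 = 12.
sliced almonds: 150 g × 12 ÷ 108 g/cup × 16 tbsp/cup ≈ 267 tbsp
chopped pecans: 0.5 cup × 12 × 110 g/cup ÷ 28.35 g/oz ≈ 23 oz
butter: 2.5 lb × 12 × 16 oz/lb × 28.35 g/oz = 13608 g

sliced almonds: 267 tbsp; chopped pecans: 23 oz; butter: 13608 g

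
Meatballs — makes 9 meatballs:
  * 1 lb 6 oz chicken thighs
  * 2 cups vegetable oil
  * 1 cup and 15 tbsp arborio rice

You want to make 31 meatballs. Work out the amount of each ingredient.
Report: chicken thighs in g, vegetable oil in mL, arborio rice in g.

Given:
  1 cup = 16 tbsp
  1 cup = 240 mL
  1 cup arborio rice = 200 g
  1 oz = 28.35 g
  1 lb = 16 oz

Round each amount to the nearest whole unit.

chicken thighs: 2148 g; vegetable oil: 1653 mL; arborio rice: 1335 g

Scaling factor: 31/9.
chicken thighs: (1 lb + 6 oz = 1.375 lb) × 31/9 × 16 oz/lb × 28.35 g/oz ≈ 2148 g
vegetable oil: 2 cup × 31/9 × 240 mL/cup ≈ 1653 mL
arborio rice: (1 cup + 15 tbsp = 1.9375 cup) × 31/9 × 200 g/cup ≈ 1335 g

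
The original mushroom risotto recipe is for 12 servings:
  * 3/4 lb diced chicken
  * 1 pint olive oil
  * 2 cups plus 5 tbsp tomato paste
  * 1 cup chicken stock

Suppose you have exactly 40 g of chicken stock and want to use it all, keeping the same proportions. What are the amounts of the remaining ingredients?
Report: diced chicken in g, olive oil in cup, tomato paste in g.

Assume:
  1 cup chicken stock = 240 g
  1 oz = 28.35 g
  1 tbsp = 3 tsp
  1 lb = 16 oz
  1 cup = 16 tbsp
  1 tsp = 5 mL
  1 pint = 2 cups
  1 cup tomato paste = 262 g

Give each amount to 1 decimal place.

The original recipe has 240 g of chicken stock, so the scaling factor is 40 ÷ 240 = 1/6.
diced chicken: 0.75 lb × 1/6 × 16 oz/lb × 28.35 g/oz = 56.7 g
olive oil: 1 pint × 1/6 × 2 cup/pint ≈ 0.3 cup
tomato paste: (2 cup + 5 tbsp = 2.3125 cup) × 1/6 × 262 g/cup ≈ 101.0 g

diced chicken: 56.7 g; olive oil: 0.3 cup; tomato paste: 101.0 g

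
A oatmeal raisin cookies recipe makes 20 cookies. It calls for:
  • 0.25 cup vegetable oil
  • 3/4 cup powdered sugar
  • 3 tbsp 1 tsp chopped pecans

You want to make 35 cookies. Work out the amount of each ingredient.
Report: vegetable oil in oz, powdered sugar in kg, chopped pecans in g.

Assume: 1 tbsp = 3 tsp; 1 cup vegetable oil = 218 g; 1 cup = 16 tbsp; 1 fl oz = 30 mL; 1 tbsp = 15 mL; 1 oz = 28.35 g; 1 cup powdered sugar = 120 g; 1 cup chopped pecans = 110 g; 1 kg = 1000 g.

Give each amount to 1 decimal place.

Scaling factor: 35/20 = 7/4 = 1.75.
vegetable oil: 0.25 cup × 7/4 × 218 g/cup ÷ 28.35 g/oz ≈ 3.4 oz
powdered sugar: 0.75 cup × 7/4 × 120 g/cup ÷ 1000 g/kg ≈ 0.2 kg
chopped pecans: (3 tbsp + 1 tsp = 10/3 tbsp) × 7/4 ÷ 16 tbsp/cup × 110 g/cup ≈ 40.1 g

vegetable oil: 3.4 oz; powdered sugar: 0.2 kg; chopped pecans: 40.1 g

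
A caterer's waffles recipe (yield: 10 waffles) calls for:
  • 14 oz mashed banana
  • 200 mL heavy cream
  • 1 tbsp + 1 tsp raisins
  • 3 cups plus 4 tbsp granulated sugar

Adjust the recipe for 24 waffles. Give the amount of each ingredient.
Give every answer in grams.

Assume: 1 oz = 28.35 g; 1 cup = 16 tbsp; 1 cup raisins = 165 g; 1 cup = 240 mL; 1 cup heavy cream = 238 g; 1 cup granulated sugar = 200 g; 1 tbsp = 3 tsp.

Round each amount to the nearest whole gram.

Scaling factor: 24/10 = 12/5 = 2.4.
mashed banana: 14 oz × 12/5 × 28.35 g/oz ≈ 953 g
heavy cream: 200 mL × 12/5 ÷ 240 mL/cup × 238 g/cup = 476 g
raisins: (1 tbsp + 1 tsp = 4/3 tbsp) × 12/5 ÷ 16 tbsp/cup × 165 g/cup = 33 g
granulated sugar: (3 cup + 4 tbsp = 3.25 cup) × 12/5 × 200 g/cup = 1560 g

mashed banana: 953 g; heavy cream: 476 g; raisins: 33 g; granulated sugar: 1560 g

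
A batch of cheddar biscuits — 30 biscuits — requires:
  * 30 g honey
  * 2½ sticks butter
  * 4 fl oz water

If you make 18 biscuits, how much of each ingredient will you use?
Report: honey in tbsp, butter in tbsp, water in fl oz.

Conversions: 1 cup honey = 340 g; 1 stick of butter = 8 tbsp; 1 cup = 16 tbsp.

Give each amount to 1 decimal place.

honey: 0.8 tbsp; butter: 12.0 tbsp; water: 2.4 fl oz

Scaling factor: 18/30 = 3/5 = 0.6.
honey: 30 g × 3/5 ÷ 340 g/cup × 16 tbsp/cup ≈ 0.8 tbsp
butter: 2.5 stick × 3/5 × 8 tbsp/stick = 12.0 tbsp
water: 4 fl oz × 3/5 = 2.4 fl oz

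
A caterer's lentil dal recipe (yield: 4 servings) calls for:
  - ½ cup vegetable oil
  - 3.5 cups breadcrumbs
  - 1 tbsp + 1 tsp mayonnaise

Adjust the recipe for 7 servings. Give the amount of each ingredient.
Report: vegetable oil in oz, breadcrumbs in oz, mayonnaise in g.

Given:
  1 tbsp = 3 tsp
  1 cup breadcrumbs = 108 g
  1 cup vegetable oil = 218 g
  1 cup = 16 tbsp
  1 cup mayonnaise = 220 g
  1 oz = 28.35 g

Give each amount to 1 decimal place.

vegetable oil: 6.7 oz; breadcrumbs: 23.3 oz; mayonnaise: 32.1 g

Scaling factor: 7/4 = 1.75.
vegetable oil: 0.5 cup × 7/4 × 218 g/cup ÷ 28.35 g/oz ≈ 6.7 oz
breadcrumbs: 3.5 cup × 7/4 × 108 g/cup ÷ 28.35 g/oz ≈ 23.3 oz
mayonnaise: (1 tbsp + 1 tsp = 4/3 tbsp) × 7/4 ÷ 16 tbsp/cup × 220 g/cup ≈ 32.1 g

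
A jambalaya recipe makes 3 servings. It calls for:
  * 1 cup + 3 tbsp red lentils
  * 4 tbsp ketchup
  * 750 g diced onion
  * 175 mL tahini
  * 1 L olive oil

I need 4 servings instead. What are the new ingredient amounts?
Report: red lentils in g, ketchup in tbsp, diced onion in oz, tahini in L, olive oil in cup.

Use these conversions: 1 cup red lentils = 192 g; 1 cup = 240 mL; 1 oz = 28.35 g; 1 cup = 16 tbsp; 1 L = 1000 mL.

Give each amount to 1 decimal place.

Scaling factor: 4/3.
red lentils: (1 cup + 3 tbsp = 1.1875 cup) × 4/3 × 192 g/cup = 304.0 g
ketchup: 4 tbsp × 4/3 ≈ 5.3 tbsp
diced onion: 750 g × 4/3 ÷ 28.35 g/oz ≈ 35.3 oz
tahini: 175 mL × 4/3 ÷ 1000 mL/L ≈ 0.2 L
olive oil: 1 L × 4/3 × 1000 mL/L ÷ 240 mL/cup ≈ 5.6 cup

red lentils: 304.0 g; ketchup: 5.3 tbsp; diced onion: 35.3 oz; tahini: 0.2 L; olive oil: 5.6 cup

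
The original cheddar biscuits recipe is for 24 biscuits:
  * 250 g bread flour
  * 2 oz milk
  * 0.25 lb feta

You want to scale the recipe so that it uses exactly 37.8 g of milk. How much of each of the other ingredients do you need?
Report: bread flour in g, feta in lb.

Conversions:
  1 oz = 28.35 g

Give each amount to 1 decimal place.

bread flour: 166.7 g; feta: 0.2 lb

The original recipe has 56.7 g of milk, so the scaling factor is 37.8 ÷ 56.7 = 2/3.
bread flour: 250 g × 2/3 ≈ 166.7 g
feta: 0.25 lb × 2/3 ≈ 0.2 lb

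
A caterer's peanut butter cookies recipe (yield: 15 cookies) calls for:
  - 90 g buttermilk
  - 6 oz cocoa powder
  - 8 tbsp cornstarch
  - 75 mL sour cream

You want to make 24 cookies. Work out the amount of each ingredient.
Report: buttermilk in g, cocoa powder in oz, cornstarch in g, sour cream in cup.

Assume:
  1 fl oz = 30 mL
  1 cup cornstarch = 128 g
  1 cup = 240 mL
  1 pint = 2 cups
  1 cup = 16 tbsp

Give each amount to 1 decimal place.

Scaling factor: 24/15 = 8/5 = 1.6.
buttermilk: 90 g × 8/5 = 144.0 g
cocoa powder: 6 oz × 8/5 = 9.6 oz
cornstarch: 8 tbsp × 8/5 ÷ 16 tbsp/cup × 128 g/cup = 102.4 g
sour cream: 75 mL × 8/5 ÷ 240 mL/cup = 0.5 cup

buttermilk: 144.0 g; cocoa powder: 9.6 oz; cornstarch: 102.4 g; sour cream: 0.5 cup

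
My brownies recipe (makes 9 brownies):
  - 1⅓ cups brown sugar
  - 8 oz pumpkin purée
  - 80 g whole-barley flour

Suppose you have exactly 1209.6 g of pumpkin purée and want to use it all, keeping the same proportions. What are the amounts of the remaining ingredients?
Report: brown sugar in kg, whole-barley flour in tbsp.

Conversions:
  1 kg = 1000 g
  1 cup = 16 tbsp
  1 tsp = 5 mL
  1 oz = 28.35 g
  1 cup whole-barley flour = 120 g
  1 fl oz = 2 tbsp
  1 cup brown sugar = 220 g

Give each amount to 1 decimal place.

The original recipe has 226.8 g of pumpkin purée, so the scaling factor is 1209.6 ÷ 226.8 = 16/3.
brown sugar: 4/3 cup × 16/3 × 220 g/cup ÷ 1000 g/kg ≈ 1.6 kg
whole-barley flour: 80 g × 16/3 ÷ 120 g/cup × 16 tbsp/cup ≈ 56.9 tbsp

brown sugar: 1.6 kg; whole-barley flour: 56.9 tbsp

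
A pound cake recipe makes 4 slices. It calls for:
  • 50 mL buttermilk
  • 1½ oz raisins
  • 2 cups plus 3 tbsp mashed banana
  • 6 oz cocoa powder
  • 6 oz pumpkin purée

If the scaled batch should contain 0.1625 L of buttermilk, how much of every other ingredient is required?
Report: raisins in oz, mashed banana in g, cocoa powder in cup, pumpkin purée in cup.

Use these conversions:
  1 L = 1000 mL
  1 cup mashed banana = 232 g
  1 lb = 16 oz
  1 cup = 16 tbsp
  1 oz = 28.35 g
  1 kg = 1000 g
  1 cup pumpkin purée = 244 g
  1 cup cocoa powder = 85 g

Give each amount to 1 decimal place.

raisins: 4.9 oz; mashed banana: 1649.4 g; cocoa powder: 6.5 cup; pumpkin purée: 2.3 cup

The original recipe has 0.05 L of buttermilk, so the scaling factor is 0.1625 ÷ 0.05 = 13/4 = 3.25.
raisins: 1.5 oz × 13/4 ≈ 4.9 oz
mashed banana: (2 cup + 3 tbsp = 2.1875 cup) × 13/4 × 232 g/cup ≈ 1649.4 g
cocoa powder: 6 oz × 13/4 × 28.35 g/oz ÷ 85 g/cup ≈ 6.5 cup
pumpkin purée: 6 oz × 13/4 × 28.35 g/oz ÷ 244 g/cup ≈ 2.3 cup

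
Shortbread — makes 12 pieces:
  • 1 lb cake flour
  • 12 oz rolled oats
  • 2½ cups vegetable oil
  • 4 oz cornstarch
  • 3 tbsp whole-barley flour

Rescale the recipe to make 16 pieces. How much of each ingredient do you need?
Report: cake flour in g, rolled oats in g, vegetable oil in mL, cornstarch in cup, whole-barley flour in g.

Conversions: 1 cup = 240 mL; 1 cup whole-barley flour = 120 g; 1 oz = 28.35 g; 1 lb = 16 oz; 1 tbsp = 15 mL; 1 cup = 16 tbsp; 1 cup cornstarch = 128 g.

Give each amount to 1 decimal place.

Scaling factor: 16/12 = 4/3.
cake flour: 1 lb × 4/3 × 16 oz/lb × 28.35 g/oz = 604.8 g
rolled oats: 12 oz × 4/3 × 28.35 g/oz = 453.6 g
vegetable oil: 2.5 cup × 4/3 × 240 mL/cup = 800.0 mL
cornstarch: 4 oz × 4/3 × 28.35 g/oz ÷ 128 g/cup ≈ 1.2 cup
whole-barley flour: 3 tbsp × 4/3 ÷ 16 tbsp/cup × 120 g/cup = 30.0 g

cake flour: 604.8 g; rolled oats: 453.6 g; vegetable oil: 800.0 mL; cornstarch: 1.2 cup; whole-barley flour: 30.0 g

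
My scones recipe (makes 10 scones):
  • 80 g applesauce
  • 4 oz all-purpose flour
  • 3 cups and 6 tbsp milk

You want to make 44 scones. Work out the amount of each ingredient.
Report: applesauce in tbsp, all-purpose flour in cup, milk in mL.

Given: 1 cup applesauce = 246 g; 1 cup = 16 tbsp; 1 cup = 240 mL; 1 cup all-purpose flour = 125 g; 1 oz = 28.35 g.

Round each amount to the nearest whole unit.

Scaling factor: 44/10 = 22/5 = 4.4.
applesauce: 80 g × 22/5 ÷ 246 g/cup × 16 tbsp/cup ≈ 23 tbsp
all-purpose flour: 4 oz × 22/5 × 28.35 g/oz ÷ 125 g/cup ≈ 4 cup
milk: (3 cup + 6 tbsp = 3.375 cup) × 22/5 × 240 mL/cup = 3564 mL

applesauce: 23 tbsp; all-purpose flour: 4 cup; milk: 3564 mL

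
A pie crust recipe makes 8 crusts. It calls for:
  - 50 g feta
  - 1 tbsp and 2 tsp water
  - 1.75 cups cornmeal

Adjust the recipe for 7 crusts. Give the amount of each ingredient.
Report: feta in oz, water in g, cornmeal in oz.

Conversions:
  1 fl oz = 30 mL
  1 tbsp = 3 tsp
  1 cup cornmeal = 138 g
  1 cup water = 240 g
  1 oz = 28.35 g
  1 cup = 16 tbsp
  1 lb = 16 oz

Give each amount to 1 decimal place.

feta: 1.5 oz; water: 21.9 g; cornmeal: 7.5 oz

Scaling factor: 7/8 = 0.875.
feta: 50 g × 7/8 ÷ 28.35 g/oz ≈ 1.5 oz
water: (1 tbsp + 2 tsp = 5/3 tbsp) × 7/8 ÷ 16 tbsp/cup × 240 g/cup ≈ 21.9 g
cornmeal: 1.75 cup × 7/8 × 138 g/cup ÷ 28.35 g/oz ≈ 7.5 oz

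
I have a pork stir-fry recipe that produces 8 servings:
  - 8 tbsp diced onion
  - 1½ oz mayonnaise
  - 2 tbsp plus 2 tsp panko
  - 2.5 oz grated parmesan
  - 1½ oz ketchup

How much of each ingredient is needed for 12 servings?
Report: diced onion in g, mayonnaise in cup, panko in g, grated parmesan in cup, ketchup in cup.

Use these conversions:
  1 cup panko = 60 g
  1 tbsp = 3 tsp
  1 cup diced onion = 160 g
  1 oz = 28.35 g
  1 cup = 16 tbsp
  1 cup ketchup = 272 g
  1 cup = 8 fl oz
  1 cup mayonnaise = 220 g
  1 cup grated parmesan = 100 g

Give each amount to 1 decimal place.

Scaling factor: 12/8 = 3/2 = 1.5.
diced onion: 8 tbsp × 3/2 ÷ 16 tbsp/cup × 160 g/cup = 120.0 g
mayonnaise: 1.5 oz × 3/2 × 28.35 g/oz ÷ 220 g/cup ≈ 0.3 cup
panko: (2 tbsp + 2 tsp = 8/3 tbsp) × 3/2 ÷ 16 tbsp/cup × 60 g/cup = 15.0 g
grated parmesan: 2.5 oz × 3/2 × 28.35 g/oz ÷ 100 g/cup ≈ 1.1 cup
ketchup: 1.5 oz × 3/2 × 28.35 g/oz ÷ 272 g/cup ≈ 0.2 cup

diced onion: 120.0 g; mayonnaise: 0.3 cup; panko: 15.0 g; grated parmesan: 1.1 cup; ketchup: 0.2 cup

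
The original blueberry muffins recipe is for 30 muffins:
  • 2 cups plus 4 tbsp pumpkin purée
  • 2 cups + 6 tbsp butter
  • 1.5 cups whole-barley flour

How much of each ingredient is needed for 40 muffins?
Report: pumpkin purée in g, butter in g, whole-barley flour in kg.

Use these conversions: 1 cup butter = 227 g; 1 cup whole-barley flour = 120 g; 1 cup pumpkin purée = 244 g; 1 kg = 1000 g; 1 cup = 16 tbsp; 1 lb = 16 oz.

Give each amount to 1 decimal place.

Scaling factor: 40/30 = 4/3.
pumpkin purée: (2 cup + 4 tbsp = 2.25 cup) × 4/3 × 244 g/cup = 732.0 g
butter: (2 cup + 6 tbsp = 2.375 cup) × 4/3 × 227 g/cup ≈ 718.8 g
whole-barley flour: 1.5 cup × 4/3 × 120 g/cup ÷ 1000 g/kg ≈ 0.2 kg

pumpkin purée: 732.0 g; butter: 718.8 g; whole-barley flour: 0.2 kg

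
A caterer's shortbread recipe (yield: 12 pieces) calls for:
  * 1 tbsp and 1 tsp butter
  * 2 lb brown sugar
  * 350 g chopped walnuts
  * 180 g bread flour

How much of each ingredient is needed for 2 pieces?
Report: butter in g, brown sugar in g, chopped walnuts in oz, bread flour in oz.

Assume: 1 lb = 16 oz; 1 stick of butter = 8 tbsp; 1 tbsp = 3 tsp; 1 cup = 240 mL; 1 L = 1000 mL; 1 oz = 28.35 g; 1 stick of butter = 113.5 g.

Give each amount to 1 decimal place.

Scaling factor: 2/12 = 1/6.
butter: (1 tbsp + 1 tsp = 4/3 tbsp) × 1/6 ÷ 8 tbsp/stick × 113.5 g/stick ≈ 3.2 g
brown sugar: 2 lb × 1/6 × 16 oz/lb × 28.35 g/oz = 151.2 g
chopped walnuts: 350 g × 1/6 ÷ 28.35 g/oz ≈ 2.1 oz
bread flour: 180 g × 1/6 ÷ 28.35 g/oz ≈ 1.1 oz

butter: 3.2 g; brown sugar: 151.2 g; chopped walnuts: 2.1 oz; bread flour: 1.1 oz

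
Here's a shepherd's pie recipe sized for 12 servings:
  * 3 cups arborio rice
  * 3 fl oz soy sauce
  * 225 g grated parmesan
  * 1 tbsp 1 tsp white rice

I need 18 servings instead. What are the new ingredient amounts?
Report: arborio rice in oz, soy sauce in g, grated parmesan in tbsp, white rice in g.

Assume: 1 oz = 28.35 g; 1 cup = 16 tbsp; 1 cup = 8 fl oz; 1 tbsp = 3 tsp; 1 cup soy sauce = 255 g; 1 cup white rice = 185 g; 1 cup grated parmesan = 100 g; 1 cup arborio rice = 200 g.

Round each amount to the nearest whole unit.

arborio rice: 32 oz; soy sauce: 143 g; grated parmesan: 54 tbsp; white rice: 23 g

Scaling factor: 18/12 = 3/2 = 1.5.
arborio rice: 3 cup × 3/2 × 200 g/cup ÷ 28.35 g/oz ≈ 32 oz
soy sauce: 3 fl oz × 3/2 ÷ 8 fl oz/cup × 255 g/cup ≈ 143 g
grated parmesan: 225 g × 3/2 ÷ 100 g/cup × 16 tbsp/cup = 54 tbsp
white rice: (1 tbsp + 1 tsp = 4/3 tbsp) × 3/2 ÷ 16 tbsp/cup × 185 g/cup ≈ 23 g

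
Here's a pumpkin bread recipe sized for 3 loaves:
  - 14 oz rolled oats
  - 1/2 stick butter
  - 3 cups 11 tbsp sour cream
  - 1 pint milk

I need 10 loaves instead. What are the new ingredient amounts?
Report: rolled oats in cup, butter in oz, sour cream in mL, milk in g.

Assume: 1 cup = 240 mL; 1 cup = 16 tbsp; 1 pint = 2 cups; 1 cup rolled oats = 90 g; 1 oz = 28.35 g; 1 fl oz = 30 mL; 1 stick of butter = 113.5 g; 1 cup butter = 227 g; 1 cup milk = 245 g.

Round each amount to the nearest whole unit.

rolled oats: 15 cup; butter: 7 oz; sour cream: 2950 mL; milk: 1633 g

Scaling factor: 10/3.
rolled oats: 14 oz × 10/3 × 28.35 g/oz ÷ 90 g/cup ≈ 15 cup
butter: 0.5 stick × 10/3 × 113.5 g/stick ÷ 28.35 g/oz ≈ 7 oz
sour cream: (3 cup + 11 tbsp = 3.6875 cup) × 10/3 × 240 mL/cup = 2950 mL
milk: 1 pint × 10/3 × 2 cup/pint × 245 g/cup ≈ 1633 g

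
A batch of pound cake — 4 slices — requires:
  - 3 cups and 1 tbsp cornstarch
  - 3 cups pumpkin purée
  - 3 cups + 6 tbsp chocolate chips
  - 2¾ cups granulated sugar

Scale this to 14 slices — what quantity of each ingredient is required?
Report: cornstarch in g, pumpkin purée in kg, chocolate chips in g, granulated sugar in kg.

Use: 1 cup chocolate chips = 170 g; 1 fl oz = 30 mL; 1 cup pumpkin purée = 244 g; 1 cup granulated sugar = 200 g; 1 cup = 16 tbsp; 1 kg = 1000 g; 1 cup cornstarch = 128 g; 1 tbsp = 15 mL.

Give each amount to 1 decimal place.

cornstarch: 1372.0 g; pumpkin purée: 2.6 kg; chocolate chips: 2008.1 g; granulated sugar: 1.9 kg

Scaling factor: 14/4 = 7/2 = 3.5.
cornstarch: (3 cup + 1 tbsp = 3.0625 cup) × 7/2 × 128 g/cup = 1372.0 g
pumpkin purée: 3 cup × 7/2 × 244 g/cup ÷ 1000 g/kg ≈ 2.6 kg
chocolate chips: (3 cup + 6 tbsp = 3.375 cup) × 7/2 × 170 g/cup ≈ 2008.1 g
granulated sugar: 2.75 cup × 7/2 × 200 g/cup ÷ 1000 g/kg ≈ 1.9 kg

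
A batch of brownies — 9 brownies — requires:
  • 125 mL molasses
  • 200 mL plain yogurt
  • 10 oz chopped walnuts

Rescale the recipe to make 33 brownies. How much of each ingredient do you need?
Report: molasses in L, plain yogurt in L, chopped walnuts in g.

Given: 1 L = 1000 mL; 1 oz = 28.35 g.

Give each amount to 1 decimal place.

molasses: 0.5 L; plain yogurt: 0.7 L; chopped walnuts: 1039.5 g

Scaling factor: 33/9 = 11/3.
molasses: 125 mL × 11/3 ÷ 1000 mL/L ≈ 0.5 L
plain yogurt: 200 mL × 11/3 ÷ 1000 mL/L ≈ 0.7 L
chopped walnuts: 10 oz × 11/3 × 28.35 g/oz = 1039.5 g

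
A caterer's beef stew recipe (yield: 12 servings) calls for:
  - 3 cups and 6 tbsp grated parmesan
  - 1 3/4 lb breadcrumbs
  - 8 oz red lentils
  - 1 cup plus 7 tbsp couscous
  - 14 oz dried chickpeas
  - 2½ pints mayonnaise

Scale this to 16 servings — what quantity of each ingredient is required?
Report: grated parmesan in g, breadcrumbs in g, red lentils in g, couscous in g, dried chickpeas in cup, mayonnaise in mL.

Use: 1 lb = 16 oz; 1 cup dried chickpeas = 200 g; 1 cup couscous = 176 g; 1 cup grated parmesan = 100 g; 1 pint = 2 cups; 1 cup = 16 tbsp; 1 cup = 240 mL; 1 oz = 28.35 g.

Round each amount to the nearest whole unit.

grated parmesan: 450 g; breadcrumbs: 1058 g; red lentils: 302 g; couscous: 337 g; dried chickpeas: 3 cup; mayonnaise: 1600 mL

Scaling factor: 16/12 = 4/3.
grated parmesan: (3 cup + 6 tbsp = 3.375 cup) × 4/3 × 100 g/cup = 450 g
breadcrumbs: 1.75 lb × 4/3 × 16 oz/lb × 28.35 g/oz ≈ 1058 g
red lentils: 8 oz × 4/3 × 28.35 g/oz ≈ 302 g
couscous: (1 cup + 7 tbsp = 1.4375 cup) × 4/3 × 176 g/cup ≈ 337 g
dried chickpeas: 14 oz × 4/3 × 28.35 g/oz ÷ 200 g/cup ≈ 3 cup
mayonnaise: 2.5 pint × 4/3 × 2 cup/pint × 240 mL/cup = 1600 mL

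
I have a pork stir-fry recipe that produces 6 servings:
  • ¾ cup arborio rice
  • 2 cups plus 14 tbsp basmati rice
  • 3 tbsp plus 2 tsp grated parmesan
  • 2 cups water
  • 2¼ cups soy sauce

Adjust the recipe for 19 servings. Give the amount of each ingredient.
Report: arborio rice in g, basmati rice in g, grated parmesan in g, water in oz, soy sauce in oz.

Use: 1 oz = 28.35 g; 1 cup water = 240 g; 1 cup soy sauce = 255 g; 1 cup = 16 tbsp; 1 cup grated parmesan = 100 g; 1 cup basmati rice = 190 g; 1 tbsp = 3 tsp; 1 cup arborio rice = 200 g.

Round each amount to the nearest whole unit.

arborio rice: 475 g; basmati rice: 1730 g; grated parmesan: 73 g; water: 54 oz; soy sauce: 64 oz

Scaling factor: 19/6.
arborio rice: 0.75 cup × 19/6 × 200 g/cup = 475 g
basmati rice: (2 cup + 14 tbsp = 2.875 cup) × 19/6 × 190 g/cup ≈ 1730 g
grated parmesan: (3 tbsp + 2 tsp = 11/3 tbsp) × 19/6 ÷ 16 tbsp/cup × 100 g/cup ≈ 73 g
water: 2 cup × 19/6 × 240 g/cup ÷ 28.35 g/oz ≈ 54 oz
soy sauce: 2.25 cup × 19/6 × 255 g/cup ÷ 28.35 g/oz ≈ 64 oz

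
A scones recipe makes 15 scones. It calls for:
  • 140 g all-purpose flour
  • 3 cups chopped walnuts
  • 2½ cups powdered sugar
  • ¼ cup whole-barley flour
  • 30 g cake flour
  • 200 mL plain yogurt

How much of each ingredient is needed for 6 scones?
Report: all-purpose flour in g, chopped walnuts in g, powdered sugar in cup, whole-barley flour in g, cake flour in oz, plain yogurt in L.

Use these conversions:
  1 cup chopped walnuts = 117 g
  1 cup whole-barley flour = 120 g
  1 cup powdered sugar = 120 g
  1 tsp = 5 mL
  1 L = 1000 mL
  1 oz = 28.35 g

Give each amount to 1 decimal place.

all-purpose flour: 56.0 g; chopped walnuts: 140.4 g; powdered sugar: 1.0 cup; whole-barley flour: 12.0 g; cake flour: 0.4 oz; plain yogurt: 0.1 L

Scaling factor: 6/15 = 2/5 = 0.4.
all-purpose flour: 140 g × 2/5 = 56.0 g
chopped walnuts: 3 cup × 2/5 × 117 g/cup = 140.4 g
powdered sugar: 2.5 cup × 2/5 = 1.0 cup
whole-barley flour: 0.25 cup × 2/5 × 120 g/cup = 12.0 g
cake flour: 30 g × 2/5 ÷ 28.35 g/oz ≈ 0.4 oz
plain yogurt: 200 mL × 2/5 ÷ 1000 mL/L ≈ 0.1 L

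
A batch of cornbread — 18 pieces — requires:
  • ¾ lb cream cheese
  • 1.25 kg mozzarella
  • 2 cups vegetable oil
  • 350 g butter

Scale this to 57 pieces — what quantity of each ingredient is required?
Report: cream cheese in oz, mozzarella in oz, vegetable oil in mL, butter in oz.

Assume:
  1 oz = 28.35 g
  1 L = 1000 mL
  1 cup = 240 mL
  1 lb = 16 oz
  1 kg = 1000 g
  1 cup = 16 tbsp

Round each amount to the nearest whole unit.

cream cheese: 38 oz; mozzarella: 140 oz; vegetable oil: 1520 mL; butter: 39 oz

Scaling factor: 57/18 = 19/6.
cream cheese: 0.75 lb × 19/6 × 16 oz/lb = 38 oz
mozzarella: 1.25 kg × 19/6 × 1000 g/kg ÷ 28.35 g/oz ≈ 140 oz
vegetable oil: 2 cup × 19/6 × 240 mL/cup = 1520 mL
butter: 350 g × 19/6 ÷ 28.35 g/oz ≈ 39 oz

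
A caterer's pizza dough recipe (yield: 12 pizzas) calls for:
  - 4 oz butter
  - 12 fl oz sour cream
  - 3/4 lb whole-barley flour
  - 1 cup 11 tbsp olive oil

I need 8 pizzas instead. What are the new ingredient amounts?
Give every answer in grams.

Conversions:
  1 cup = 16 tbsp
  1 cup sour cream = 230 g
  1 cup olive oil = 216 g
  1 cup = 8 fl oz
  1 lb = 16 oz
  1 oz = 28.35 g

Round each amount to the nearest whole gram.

Scaling factor: 8/12 = 2/3.
butter: 4 oz × 2/3 × 28.35 g/oz ≈ 76 g
sour cream: 12 fl oz × 2/3 ÷ 8 fl oz/cup × 230 g/cup = 230 g
whole-barley flour: 0.75 lb × 2/3 × 16 oz/lb × 28.35 g/oz ≈ 227 g
olive oil: (1 cup + 11 tbsp = 1.6875 cup) × 2/3 × 216 g/cup = 243 g

butter: 76 g; sour cream: 230 g; whole-barley flour: 227 g; olive oil: 243 g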